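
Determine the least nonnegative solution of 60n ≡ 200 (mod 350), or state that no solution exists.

15

gcd(350, 60):
  350 = 5·60 + 50
  60 = 1·50 + 10
  50 = 5·10
so gcd(350, 60) = 10.
10 divides 200, so solutions exist.
Back-substitute for Bézout coefficients:
  10 = 60 - 1·50
  ... = 60·(6) + 350·(-1)
So 60·(6) ≡ 10 (mod 350); multiply by 20: n ≡ 120 (mod 35).
Smallest nonnegative: n = 120 mod 35 = 15.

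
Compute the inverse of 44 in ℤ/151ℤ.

gcd(151, 44) = 1  (151 = 3*44 + 19, 44 = 2*19 + 6, 19 = 3*6 + 1, 6 = 6*1).
Back-substituting, 44*(-24) + 151*(7) = 1.
So 44*-24 ≡ 1 (mod 151), and -24 mod 151 = 127.

127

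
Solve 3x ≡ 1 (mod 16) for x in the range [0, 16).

gcd(16, 3) = 1.
By Bézout, 3*(-5) + 16*(1) = 1.
So 3*-5 ≡ 1 (mod 16), and -5 mod 16 = 11.

11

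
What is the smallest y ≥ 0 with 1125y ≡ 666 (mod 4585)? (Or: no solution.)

gcd(4585, 1125):
  4585 = 4*1125 + 85
  1125 = 13*85 + 20
  85 = 4*20 + 5
  20 = 4*5
so gcd(4585, 1125) = 5.
5 does not divide 666, so the congruence has no solution.

no solution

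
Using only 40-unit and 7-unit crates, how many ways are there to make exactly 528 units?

Need nonnegative integers with 40j + 7k = 528.
gcd(40, 7) = 1, and 40·(3) + 7·(-17) = 1.
So (j₀, k₀) = (1584, -8976); general j = 1584 + 7t, k = -8976 - 40t.
j ≥ 0 ⇒ t ≥ -226; k ≥ 0 ⇒ t ≤ -225. That's 2 values of t.

2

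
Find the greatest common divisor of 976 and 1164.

gcd(1164, 976):
  1164 = 1*976 + 188
  976 = 5*188 + 36
  188 = 5*36 + 8
  36 = 4*8 + 4
  8 = 2*4
so gcd(1164, 976) = 4.

4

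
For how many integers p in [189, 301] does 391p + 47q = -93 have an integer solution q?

gcd(391, 47) = 1  (391 = 8·47 + 15, 47 = 3·15 + 2, 15 = 7·2 + 1, 2 = 2·1).
Back-substituting, 391·(22) + 47·(-183) = 1.
Scale by -93: particular solution (-2046, 17019); reduce p mod 47: (22, -185).
General solution: p = 22 + 47t, q = -185 - 391t for integer t.
189 ≤ 22 + 47t ≤ 301 gives t ∈ [4, 5], which is 2 values.

2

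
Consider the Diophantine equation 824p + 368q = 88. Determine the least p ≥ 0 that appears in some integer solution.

gcd(824, 368) = 8  (824 = 2·368 + 88, 368 = 4·88 + 16, 88 = 5·16 + 8, 16 = 2·8).
8 divides 88, so solutions exist.
Back-substituting, 824·(21) + 368·(-47) = 8.
Scale by 88/8 = 11: (p₀, q₀) = (231, -517).
General solution: p = 231 + 46t, q = -517 - 103t for integer t.
p ≥ 0: smallest is 231 mod 46 = 1 (at t = -5), with q = -2.

1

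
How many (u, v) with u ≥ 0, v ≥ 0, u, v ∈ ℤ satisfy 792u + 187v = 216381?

gcd(792, 187):
  792 = 4*187 + 44
  187 = 4*44 + 11
  44 = 4*11
so gcd(792, 187) = 11.
Back-substitute for Bézout coefficients:
  11 = 187 - 4*44
  ... = 792*(-4) + 187*(17)
Scale by 19671: one solution is (-78684, 334407). Reduce u mod 17: (9, 1119).
General: u = 9 + 17t, v = 1119 - 72t.
u ≥ 0 ⇒ t ≥ 0; v ≥ 0 ⇒ t ≤ 15. So t ∈ [0, 15]: 16 solutions.

16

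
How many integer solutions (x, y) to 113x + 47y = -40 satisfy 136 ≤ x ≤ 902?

16

gcd(113, 47) = 1  (113 = 2×47 + 19, 47 = 2×19 + 9, 19 = 2×9 + 1, 9 = 9×1).
Back-substituting, 113×(5) + 47×(-12) = 1.
Scale by -40: particular solution (-200, 480); reduce x mod 47: (35, -85).
General solution: x = 35 + 47t, y = -85 - 113t for integer t.
136 ≤ 35 + 47t ≤ 902 gives t ∈ [3, 18], which is 16 values.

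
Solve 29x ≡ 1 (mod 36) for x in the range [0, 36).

gcd(36, 29) = 1.
By Bézout, 29*(5) + 36*(-4) = 1.
So 29*5 ≡ 1 (mod 36), and 5 mod 36 = 5.

5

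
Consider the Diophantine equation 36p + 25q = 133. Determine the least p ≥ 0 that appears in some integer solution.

gcd(36, 25) = 1  (36 = 1·25 + 11, 25 = 2·11 + 3, 11 = 3·3 + 2, 3 = 1·2 + 1, 2 = 2·1).
1 divides 133, so solutions exist.
Back-substituting, 36·(-9) + 25·(13) = 1.
Scale by 133/1 = 133: (p₀, q₀) = (-1197, 1729).
General solution: p = -1197 + 25t, q = 1729 - 36t for integer t.
p ≥ 0: smallest is -1197 mod 25 = 3 (at t = 48), with q = 1.

3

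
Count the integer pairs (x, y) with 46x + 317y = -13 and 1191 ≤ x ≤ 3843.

gcd(317, 46) = 1.
By Bézout, 46*(-62) + 317*(9) = 1.
Particular solution: (172, -25).
General solution: x = 172 + 317t, y = -25 - 46t for integer t.
1191 ≤ 172 + 317t ≤ 3843 gives t ∈ [4, 11], which is 8 values.

8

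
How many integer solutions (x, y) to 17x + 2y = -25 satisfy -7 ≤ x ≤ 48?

28

gcd(17, 2):
  17 = 8*2 + 1
  2 = 2*1
so gcd(17, 2) = 1.
Back-substitute for Bézout coefficients:
  1 = 17 - 8*2
  ... = 17*(1) + 2*(-8)
Scale by -25: particular solution (-25, 200); reduce x mod 2: (1, -21).
General solution: x = 1 + 2t, y = -21 - 17t for integer t.
-7 ≤ 1 + 2t ≤ 48 gives t ∈ [-4, 23], which is 28 values.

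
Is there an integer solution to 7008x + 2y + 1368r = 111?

no

gcd(7008, 2) = 2  (7008 = 3504·2).
gcd(2, 1368) = 2.
2 does not divide 111 (remainder 1), so no integer solutions.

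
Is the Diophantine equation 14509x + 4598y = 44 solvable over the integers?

yes

gcd(14509, 4598):
  14509 = 3*4598 + 715
  4598 = 6*715 + 308
  715 = 2*308 + 99
  308 = 3*99 + 11
  99 = 9*11
so gcd(14509, 4598) = 11.
11 divides 44, so integer solutions exist.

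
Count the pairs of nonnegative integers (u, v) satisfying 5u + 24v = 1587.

13

gcd(24, 5) = 1  (24 = 4×5 + 4, 5 = 1×4 + 1, 4 = 4×1).
Back-substituting, 5×(5) + 24×(-1) = 1.
Scale by 1587: one solution is (7935, -1587). Reduce u mod 24: (15, 63).
General: u = 15 + 24t, v = 63 - 5t.
u ≥ 0 ⇒ t ≥ 0; v ≥ 0 ⇒ t ≤ 12. So t ∈ [0, 12]: 13 solutions.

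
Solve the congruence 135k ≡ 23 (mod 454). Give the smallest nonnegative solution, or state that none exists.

gcd(454, 135) = 1.
1 divides 23, so solutions exist.
By Bézout, 135*(37) + 454*(-11) = 1.
So 135*(37) ≡ 1 (mod 454); multiply by 23: k ≡ 851 (mod 454).
Smallest nonnegative: k = 851 mod 454 = 397.

397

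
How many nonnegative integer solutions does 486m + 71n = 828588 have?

24

gcd(486, 71) = 1  (486 = 6*71 + 60, 71 = 1*60 + 11, 60 = 5*11 + 5, 11 = 2*5 + 1, 5 = 5*1).
Back-substituting, 486*(-13) + 71*(89) = 1.
Scale by 828588: one solution is (-10771644, 73744332). Reduce m mod 71: (50, 11328).
General: m = 50 + 71t, n = 11328 - 486t.
m ≥ 0 ⇒ t ≥ 0; n ≥ 0 ⇒ t ≤ 23. So t ∈ [0, 23]: 24 solutions.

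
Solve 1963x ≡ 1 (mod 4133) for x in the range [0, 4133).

gcd(4133, 1963):
  4133 = 2×1963 + 207
  1963 = 9×207 + 100
  207 = 2×100 + 7
  100 = 14×7 + 2
  7 = 3×2 + 1
  2 = 2×1
so gcd(4133, 1963) = 1.
Back-substitute for Bézout coefficients:
  1 = 7 - 3×2
  ... = 1963×(-1777) + 4133×(844)
So 1963×-1777 ≡ 1 (mod 4133), and -1777 mod 4133 = 2356.

2356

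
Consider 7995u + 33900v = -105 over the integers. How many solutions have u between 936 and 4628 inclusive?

gcd(33900, 7995):
  33900 = 4·7995 + 1920
  7995 = 4·1920 + 315
  1920 = 6·315 + 30
  315 = 10·30 + 15
  30 = 2·15
so gcd(33900, 7995) = 15.
Back-substitute for Bézout coefficients:
  15 = 315 - 10·30
  ... = 7995·(1077) + 33900·(-254)
Scale by -7: particular solution (-7539, 1778); reduce u mod 2260: (1501, -354).
General solution: u = 1501 + 2260t, v = -354 - 533t for integer t.
936 ≤ 1501 + 2260t ≤ 4628 gives t ∈ [0, 1], which is 2 values.

2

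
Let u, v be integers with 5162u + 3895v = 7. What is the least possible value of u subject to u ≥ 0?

2776

gcd(5162, 3895) = 1  (5162 = 1·3895 + 1267, 3895 = 3·1267 + 94, 1267 = 13·94 + 45, 94 = 2·45 + 4, 45 = 11·4 + 1, 4 = 4·1).
1 divides 7, so solutions exist.
Back-substituting, 5162·(953) + 3895·(-1263) = 1.
Scale by 7/1 = 7: (u₀, v₀) = (6671, -8841).
General solution: u = 6671 + 3895t, v = -8841 - 5162t for integer t.
u ≥ 0: smallest is 6671 mod 3895 = 2776 (at t = -1), with v = -3679.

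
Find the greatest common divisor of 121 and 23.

gcd(121, 23) = 1  (121 = 5·23 + 6, 23 = 3·6 + 5, 6 = 1·5 + 1, 5 = 5·1).

1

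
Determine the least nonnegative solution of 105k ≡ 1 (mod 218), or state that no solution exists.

gcd(218, 105) = 1.
1 divides 1, so solutions exist.
By Bézout, 105*(27) + 218*(-13) = 1.
So 105*(27) ≡ 1 (mod 218); multiply by 1: k ≡ 27 (mod 218).
Smallest nonnegative: k = 27 mod 218 = 27.

27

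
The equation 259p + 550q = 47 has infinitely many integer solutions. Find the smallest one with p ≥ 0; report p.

83

gcd(550, 259) = 1.
1 divides 47, so solutions exist.
By Bézout, 259*(189) + 550*(-89) = 1.
Scale by 47/1 = 47: (p₀, q₀) = (8883, -4183).
General solution: p = 8883 + 550t, q = -4183 - 259t for integer t.
p ≥ 0: smallest is 8883 mod 550 = 83 (at t = -16), with q = -39.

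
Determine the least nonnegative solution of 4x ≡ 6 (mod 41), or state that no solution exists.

gcd(41, 4):
  41 = 10·4 + 1
  4 = 4·1
so gcd(41, 4) = 1.
1 divides 6, so solutions exist.
Back-substitute for Bézout coefficients:
  1 = 41 - 10·4
  ... = 4·(-10) + 41·(1)
So 4·(-10) ≡ 1 (mod 41); multiply by 6: x ≡ -60 (mod 41).
Smallest nonnegative: x = -60 mod 41 = 22.

22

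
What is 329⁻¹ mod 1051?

gcd(1051, 329):
  1051 = 3*329 + 64
  329 = 5*64 + 9
  64 = 7*9 + 1
  9 = 9*1
so gcd(1051, 329) = 1.
Back-substitute for Bézout coefficients:
  1 = 64 - 7*9
  ... = 329*(-115) + 1051*(36)
So 329*-115 ≡ 1 (mod 1051), and -115 mod 1051 = 936.

936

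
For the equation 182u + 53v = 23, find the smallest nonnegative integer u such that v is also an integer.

gcd(182, 53) = 1  (182 = 3×53 + 23, 53 = 2×23 + 7, 23 = 3×7 + 2, 7 = 3×2 + 1, 2 = 2×1).
1 divides 23, so solutions exist.
Back-substituting, 182×(-23) + 53×(79) = 1.
Scale by 23/1 = 23: (u₀, v₀) = (-529, 1817).
General solution: u = -529 + 53t, v = 1817 - 182t for integer t.
u ≥ 0: smallest is -529 mod 53 = 1 (at t = 10), with v = -3.

1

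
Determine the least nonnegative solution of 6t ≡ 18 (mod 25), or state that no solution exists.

3

gcd(25, 6):
  25 = 4*6 + 1
  6 = 6*1
so gcd(25, 6) = 1.
1 divides 18, so solutions exist.
Back-substitute for Bézout coefficients:
  1 = 25 - 4*6
  ... = 6*(-4) + 25*(1)
So 6*(-4) ≡ 1 (mod 25); multiply by 18: t ≡ -72 (mod 25).
Smallest nonnegative: t = -72 mod 25 = 3.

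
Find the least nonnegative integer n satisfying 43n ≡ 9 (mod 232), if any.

gcd(232, 43):
  232 = 5·43 + 17
  43 = 2·17 + 9
  17 = 1·9 + 8
  9 = 1·8 + 1
  8 = 8·1
so gcd(232, 43) = 1.
1 divides 9, so solutions exist.
Back-substitute for Bézout coefficients:
  1 = 9 - 1·8
  ... = 43·(27) + 232·(-5)
So 43·(27) ≡ 1 (mod 232); multiply by 9: n ≡ 243 (mod 232).
Smallest nonnegative: n = 243 mod 232 = 11.

11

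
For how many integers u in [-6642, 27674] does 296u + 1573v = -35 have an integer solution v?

22

gcd(1573, 296):
  1573 = 5×296 + 93
  296 = 3×93 + 17
  93 = 5×17 + 8
  17 = 2×8 + 1
  8 = 8×1
so gcd(1573, 296) = 1.
Back-substitute for Bézout coefficients:
  1 = 17 - 2×8
  ... = 296×(186) + 1573×(-35)
Scale by -35: particular solution (-6510, 1225); reduce u mod 1573: (1355, -255).
General solution: u = 1355 + 1573t, v = -255 - 296t for integer t.
-6642 ≤ 1355 + 1573t ≤ 27674 gives t ∈ [-5, 16], which is 22 values.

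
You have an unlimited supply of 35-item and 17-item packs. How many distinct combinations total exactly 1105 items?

2

Need nonnegative integers with 35j + 17k = 1105.
gcd(35, 17) = 1, and 35·(1) + 17·(-2) = 1.
So (j₀, k₀) = (1105, -2210); general j = 1105 + 17t, k = -2210 - 35t.
j ≥ 0 ⇒ t ≥ -65; k ≥ 0 ⇒ t ≤ -64. That's 2 values of t.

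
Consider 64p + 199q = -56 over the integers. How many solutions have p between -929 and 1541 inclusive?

12

gcd(199, 64) = 1  (199 = 3×64 + 7, 64 = 9×7 + 1, 7 = 7×1).
Back-substituting, 64×(28) + 199×(-9) = 1.
Scale by -56: particular solution (-1568, 504); reduce p mod 199: (24, -8).
General solution: p = 24 + 199t, q = -8 - 64t for integer t.
-929 ≤ 24 + 199t ≤ 1541 gives t ∈ [-4, 7], which is 12 values.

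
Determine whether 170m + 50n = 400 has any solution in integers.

gcd(170, 50) = 10  (170 = 3×50 + 20, 50 = 2×20 + 10, 20 = 2×10).
10 divides 400, so integer solutions exist.

yes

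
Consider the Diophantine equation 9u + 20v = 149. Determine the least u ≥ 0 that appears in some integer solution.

gcd(20, 9):
  20 = 2×9 + 2
  9 = 4×2 + 1
  2 = 2×1
so gcd(20, 9) = 1.
1 divides 149, so solutions exist.
Back-substitute for Bézout coefficients:
  1 = 9 - 4×2
  ... = 9×(9) + 20×(-4)
Scale by 149/1 = 149: (u₀, v₀) = (1341, -596).
General solution: u = 1341 + 20t, v = -596 - 9t for integer t.
u ≥ 0: smallest is 1341 mod 20 = 1 (at t = -67), with v = 7.

1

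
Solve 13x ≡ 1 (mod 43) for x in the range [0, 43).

10

gcd(43, 13):
  43 = 3×13 + 4
  13 = 3×4 + 1
  4 = 4×1
so gcd(43, 13) = 1.
Back-substitute for Bézout coefficients:
  1 = 13 - 3×4
  ... = 13×(10) + 43×(-3)
So 13×10 ≡ 1 (mod 43), and 10 mod 43 = 10.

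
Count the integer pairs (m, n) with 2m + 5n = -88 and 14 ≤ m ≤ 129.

23

gcd(5, 2):
  5 = 2*2 + 1
  2 = 2*1
so gcd(5, 2) = 1.
Back-substitute for Bézout coefficients:
  1 = 5 - 2*2
  ... = 2*(-2) + 5*(1)
Scale by -88: particular solution (176, -88); reduce m mod 5: (1, -18).
General solution: m = 1 + 5t, n = -18 - 2t for integer t.
14 ≤ 1 + 5t ≤ 129 gives t ∈ [3, 25], which is 23 values.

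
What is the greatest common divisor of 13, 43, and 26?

gcd(43, 13) = 1.
gcd(1, 26) = 1.

1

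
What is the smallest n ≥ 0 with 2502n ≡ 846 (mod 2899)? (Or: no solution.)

gcd(2899, 2502) = 1  (2899 = 1·2502 + 397, 2502 = 6·397 + 120, 397 = 3·120 + 37, 120 = 3·37 + 9, 37 = 4·9 + 1, 9 = 9·1).
1 divides 846, so solutions exist.
Back-substituting, 2502·(-314) + 2899·(271) = 1.
So 2502·(-314) ≡ 1 (mod 2899); multiply by 846: n ≡ -265644 (mod 2899).
Smallest nonnegative: n = -265644 mod 2899 = 1064.

1064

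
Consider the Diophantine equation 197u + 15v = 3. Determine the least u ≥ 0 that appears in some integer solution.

gcd(197, 15) = 1  (197 = 13*15 + 2, 15 = 7*2 + 1, 2 = 2*1).
1 divides 3, so solutions exist.
Back-substituting, 197*(-7) + 15*(92) = 1.
Scale by 3/1 = 3: (u₀, v₀) = (-21, 276).
General solution: u = -21 + 15t, v = 276 - 197t for integer t.
u ≥ 0: smallest is -21 mod 15 = 9 (at t = 2), with v = -118.

9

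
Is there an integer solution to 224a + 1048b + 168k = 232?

yes

gcd(1048, 224):
  1048 = 4·224 + 152
  224 = 1·152 + 72
  152 = 2·72 + 8
  72 = 9·8
so gcd(1048, 224) = 8.
gcd(8, 168) = 8.
8 divides 232, so integer solutions exist.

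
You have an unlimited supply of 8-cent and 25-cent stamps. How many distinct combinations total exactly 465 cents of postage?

3

Need nonnegative integers with 8j + 25k = 465.
gcd(8, 25) = 1, and 8·(-3) + 25·(1) = 1.
So (j₀, k₀) = (-1395, 465); general j = -1395 + 25t, k = 465 - 8t.
j ≥ 0 ⇒ t ≥ 56; k ≥ 0 ⇒ t ≤ 58. That's 3 values of t.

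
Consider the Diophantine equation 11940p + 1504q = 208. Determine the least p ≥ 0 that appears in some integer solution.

gcd(11940, 1504) = 4.
4 divides 208, so solutions exist.
By Bézout, 11940×(49) + 1504×(-389) = 4.
Scale by 208/4 = 52: (p₀, q₀) = (2548, -20228).
General solution: p = 2548 + 376t, q = -20228 - 2985t for integer t.
p ≥ 0: smallest is 2548 mod 376 = 292 (at t = -6), with q = -2318.

292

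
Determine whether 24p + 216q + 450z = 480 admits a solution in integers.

yes

gcd(216, 24) = 24.
gcd(24, 450) = 6.
6 divides 480, so integer solutions exist.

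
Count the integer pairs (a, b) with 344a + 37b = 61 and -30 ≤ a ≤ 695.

gcd(344, 37) = 1.
By Bézout, 344·(-10) + 37·(93) = 1.
Particular solution: (19, -175).
General solution: a = 19 + 37t, b = -175 - 344t for integer t.
-30 ≤ 19 + 37t ≤ 695 gives t ∈ [-1, 18], which is 20 values.

20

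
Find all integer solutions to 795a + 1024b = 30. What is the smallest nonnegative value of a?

58

gcd(1024, 795) = 1.
1 divides 30, so solutions exist.
By Bézout, 795*(-237) + 1024*(184) = 1.
Scale by 30/1 = 30: (a₀, b₀) = (-7110, 5520).
General solution: a = -7110 + 1024t, b = 5520 - 795t for integer t.
a ≥ 0: smallest is -7110 mod 1024 = 58 (at t = 7), with b = -45.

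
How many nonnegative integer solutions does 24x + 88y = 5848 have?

gcd(88, 24):
  88 = 3×24 + 16
  24 = 1×16 + 8
  16 = 2×8
so gcd(88, 24) = 8.
Back-substitute for Bézout coefficients:
  8 = 24 - 1×16
  ... = 24×(4) + 88×(-1)
Scale by 731: one solution is (2924, -731). Reduce x mod 11: (9, 64).
General: x = 9 + 11t, y = 64 - 3t.
x ≥ 0 ⇒ t ≥ 0; y ≥ 0 ⇒ t ≤ 21. So t ∈ [0, 21]: 22 solutions.

22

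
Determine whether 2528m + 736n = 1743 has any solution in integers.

no

gcd(2528, 736) = 32  (2528 = 3·736 + 320, 736 = 2·320 + 96, 320 = 3·96 + 32, 96 = 3·32).
32 does not divide 1743 (remainder 15), so no integer solutions.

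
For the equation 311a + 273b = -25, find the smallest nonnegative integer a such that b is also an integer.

gcd(311, 273):
  311 = 1·273 + 38
  273 = 7·38 + 7
  38 = 5·7 + 3
  7 = 2·3 + 1
  3 = 3·1
so gcd(311, 273) = 1.
1 divides -25, so solutions exist.
Back-substitute for Bézout coefficients:
  1 = 7 - 2·3
  ... = 311·(-79) + 273·(90)
Scale by -25/1 = -25: (a₀, b₀) = (1975, -2250).
General solution: a = 1975 + 273t, b = -2250 - 311t for integer t.
a ≥ 0: smallest is 1975 mod 273 = 64 (at t = -7), with b = -73.

64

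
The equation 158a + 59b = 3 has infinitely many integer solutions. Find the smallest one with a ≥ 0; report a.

34

gcd(158, 59) = 1.
1 divides 3, so solutions exist.
By Bézout, 158*(-28) + 59*(75) = 1.
Scale by 3/1 = 3: (a₀, b₀) = (-84, 225).
General solution: a = -84 + 59t, b = 225 - 158t for integer t.
a ≥ 0: smallest is -84 mod 59 = 34 (at t = 2), with b = -91.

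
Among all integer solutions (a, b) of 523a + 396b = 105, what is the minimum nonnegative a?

375

gcd(523, 396):
  523 = 1×396 + 127
  396 = 3×127 + 15
  127 = 8×15 + 7
  15 = 2×7 + 1
  7 = 7×1
so gcd(523, 396) = 1.
1 divides 105, so solutions exist.
Back-substitute for Bézout coefficients:
  1 = 15 - 2×7
  ... = 523×(-53) + 396×(70)
Scale by 105/1 = 105: (a₀, b₀) = (-5565, 7350).
General solution: a = -5565 + 396t, b = 7350 - 523t for integer t.
a ≥ 0: smallest is -5565 mod 396 = 375 (at t = 15), with b = -495.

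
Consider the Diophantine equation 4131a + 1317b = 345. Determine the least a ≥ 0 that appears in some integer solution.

gcd(4131, 1317):
  4131 = 3·1317 + 180
  1317 = 7·180 + 57
  180 = 3·57 + 9
  57 = 6·9 + 3
  9 = 3·3
so gcd(4131, 1317) = 3.
3 divides 345, so solutions exist.
Back-substitute for Bézout coefficients:
  3 = 57 - 6·9
  ... = 4131·(-139) + 1317·(436)
Scale by 345/3 = 115: (a₀, b₀) = (-15985, 50140).
General solution: a = -15985 + 439t, b = 50140 - 1377t for integer t.
a ≥ 0: smallest is -15985 mod 439 = 258 (at t = 37), with b = -809.

258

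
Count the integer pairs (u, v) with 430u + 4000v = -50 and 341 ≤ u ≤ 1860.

4

gcd(4000, 430) = 10  (4000 = 9*430 + 130, 430 = 3*130 + 40, 130 = 3*40 + 10, 40 = 4*10).
Back-substituting, 430*(-93) + 4000*(10) = 10.
Scale by -5: particular solution (465, -50); reduce u mod 400: (65, -7).
General solution: u = 65 + 400t, v = -7 - 43t for integer t.
341 ≤ 65 + 400t ≤ 1860 gives t ∈ [1, 4], which is 4 values.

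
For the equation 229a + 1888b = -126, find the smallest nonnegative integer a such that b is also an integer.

gcd(1888, 229) = 1.
1 divides -126, so solutions exist.
By Bézout, 229·(-371) + 1888·(45) = 1.
Scale by -126/1 = -126: (a₀, b₀) = (46746, -5670).
General solution: a = 46746 + 1888t, b = -5670 - 229t for integer t.
a ≥ 0: smallest is 46746 mod 1888 = 1434 (at t = -24), with b = -174.

1434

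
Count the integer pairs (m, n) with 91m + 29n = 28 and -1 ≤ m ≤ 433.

15

gcd(91, 29):
  91 = 3·29 + 4
  29 = 7·4 + 1
  4 = 4·1
so gcd(91, 29) = 1.
Back-substitute for Bézout coefficients:
  1 = 29 - 7·4
  ... = 91·(-7) + 29·(22)
Scale by 28: particular solution (-196, 616); reduce m mod 29: (7, -21).
General solution: m = 7 + 29t, n = -21 - 91t for integer t.
-1 ≤ 7 + 29t ≤ 433 gives t ∈ [0, 14], which is 15 values.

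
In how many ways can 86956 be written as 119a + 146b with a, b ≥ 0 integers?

gcd(146, 119) = 1  (146 = 1*119 + 27, 119 = 4*27 + 11, 27 = 2*11 + 5, 11 = 2*5 + 1, 5 = 5*1).
Back-substituting, 119*(27) + 146*(-22) = 1.
Scale by 86956: one solution is (2347812, -1913032). Reduce a mod 146: (132, 488).
General: a = 132 + 146t, b = 488 - 119t.
a ≥ 0 ⇒ t ≥ 0; b ≥ 0 ⇒ t ≤ 4. So t ∈ [0, 4]: 5 solutions.

5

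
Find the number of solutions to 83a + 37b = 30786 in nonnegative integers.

10

gcd(83, 37) = 1.
By Bézout, 83×(-4) + 37×(9) = 1.
One solution: (29, 767).
General: a = 29 + 37t, b = 767 - 83t.
a ≥ 0 ⇒ t ≥ 0; b ≥ 0 ⇒ t ≤ 9. So t ∈ [0, 9]: 10 solutions.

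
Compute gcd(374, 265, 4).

gcd(374, 265) = 1.
gcd(1, 4) = 1.

1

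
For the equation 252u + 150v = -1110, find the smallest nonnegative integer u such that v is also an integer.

gcd(252, 150):
  252 = 1*150 + 102
  150 = 1*102 + 48
  102 = 2*48 + 6
  48 = 8*6
so gcd(252, 150) = 6.
6 divides -1110, so solutions exist.
Back-substitute for Bézout coefficients:
  6 = 102 - 2*48
  ... = 252*(3) + 150*(-5)
Scale by -1110/6 = -185: (u₀, v₀) = (-555, 925).
General solution: u = -555 + 25t, v = 925 - 42t for integer t.
u ≥ 0: smallest is -555 mod 25 = 20 (at t = 23), with v = -41.

20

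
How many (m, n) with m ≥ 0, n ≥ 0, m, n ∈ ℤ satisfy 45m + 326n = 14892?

1

gcd(326, 45) = 1.
By Bézout, 45*(29) + 326*(-4) = 1.
One solution: (244, 12).
General: m = 244 + 326t, n = 12 - 45t.
m ≥ 0 ⇒ t ≥ 0; n ≥ 0 ⇒ t ≤ 0. So t ∈ [0, 0]: 1 solution.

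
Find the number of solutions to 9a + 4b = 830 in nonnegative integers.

23

gcd(9, 4) = 1  (9 = 2*4 + 1, 4 = 4*1).
Back-substituting, 9*(1) + 4*(-2) = 1.
Scale by 830: one solution is (830, -1660). Reduce a mod 4: (2, 203).
General: a = 2 + 4t, b = 203 - 9t.
a ≥ 0 ⇒ t ≥ 0; b ≥ 0 ⇒ t ≤ 22. So t ∈ [0, 22]: 23 solutions.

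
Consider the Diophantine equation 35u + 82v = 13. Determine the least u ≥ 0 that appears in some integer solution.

gcd(82, 35):
  82 = 2·35 + 12
  35 = 2·12 + 11
  12 = 1·11 + 1
  11 = 11·1
so gcd(82, 35) = 1.
1 divides 13, so solutions exist.
Back-substitute for Bézout coefficients:
  1 = 12 - 1·11
  ... = 35·(-7) + 82·(3)
Scale by 13/1 = 13: (u₀, v₀) = (-91, 39).
General solution: u = -91 + 82t, v = 39 - 35t for integer t.
u ≥ 0: smallest is -91 mod 82 = 73 (at t = 2), with v = -31.

73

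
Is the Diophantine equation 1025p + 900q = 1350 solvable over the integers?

yes

gcd(1025, 900) = 25.
25 divides 1350, so integer solutions exist.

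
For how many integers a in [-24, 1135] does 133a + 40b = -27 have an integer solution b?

29

gcd(133, 40) = 1  (133 = 3×40 + 13, 40 = 3×13 + 1, 13 = 13×1).
Back-substituting, 133×(-3) + 40×(10) = 1.
Scale by -27: particular solution (81, -270); reduce a mod 40: (1, -4).
General solution: a = 1 + 40t, b = -4 - 133t for integer t.
-24 ≤ 1 + 40t ≤ 1135 gives t ∈ [0, 28], which is 29 values.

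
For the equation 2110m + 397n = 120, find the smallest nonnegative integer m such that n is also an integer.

gcd(2110, 397) = 1.
1 divides 120, so solutions exist.
By Bézout, 2110*(54) + 397*(-287) = 1.
Scale by 120/1 = 120: (m₀, n₀) = (6480, -34440).
General solution: m = 6480 + 397t, n = -34440 - 2110t for integer t.
m ≥ 0: smallest is 6480 mod 397 = 128 (at t = -16), with n = -680.

128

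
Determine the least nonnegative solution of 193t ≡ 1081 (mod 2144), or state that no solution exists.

gcd(2144, 193):
  2144 = 11·193 + 21
  193 = 9·21 + 4
  21 = 5·4 + 1
  4 = 4·1
so gcd(2144, 193) = 1.
1 divides 1081, so solutions exist.
Back-substitute for Bézout coefficients:
  1 = 21 - 5·4
  ... = 193·(-511) + 2144·(46)
So 193·(-511) ≡ 1 (mod 2144); multiply by 1081: t ≡ -552391 (mod 2144).
Smallest nonnegative: t = -552391 mod 2144 = 761.

761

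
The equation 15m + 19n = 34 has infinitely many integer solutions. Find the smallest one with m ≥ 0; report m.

gcd(19, 15) = 1  (19 = 1*15 + 4, 15 = 3*4 + 3, 4 = 1*3 + 1, 3 = 3*1).
1 divides 34, so solutions exist.
Back-substituting, 15*(-5) + 19*(4) = 1.
Scale by 34/1 = 34: (m₀, n₀) = (-170, 136).
General solution: m = -170 + 19t, n = 136 - 15t for integer t.
m ≥ 0: smallest is -170 mod 19 = 1 (at t = 9), with n = 1.

1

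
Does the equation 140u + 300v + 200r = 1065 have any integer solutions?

no

gcd(300, 140) = 20.
gcd(20, 200) = 20.
20 does not divide 1065 (remainder 5), so no integer solutions.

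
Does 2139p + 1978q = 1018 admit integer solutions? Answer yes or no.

no

gcd(2139, 1978):
  2139 = 1×1978 + 161
  1978 = 12×161 + 46
  161 = 3×46 + 23
  46 = 2×23
so gcd(2139, 1978) = 23.
23 does not divide 1018 (remainder 6), so no integer solutions.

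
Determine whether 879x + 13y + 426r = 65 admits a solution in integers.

gcd(879, 13) = 1  (879 = 67·13 + 8, 13 = 1·8 + 5, 8 = 1·5 + 3, 5 = 1·3 + 2, 3 = 1·2 + 1, 2 = 2·1).
gcd(1, 426) = 1.
1 divides 65, so integer solutions exist.

yes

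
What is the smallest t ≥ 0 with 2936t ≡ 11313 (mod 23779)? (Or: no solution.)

gcd(23779, 2936):
  23779 = 8*2936 + 291
  2936 = 10*291 + 26
  291 = 11*26 + 5
  26 = 5*5 + 1
  5 = 5*1
so gcd(23779, 2936) = 1.
1 divides 11313, so solutions exist.
Back-substitute for Bézout coefficients:
  1 = 26 - 5*5
  ... = 2936*(4576) + 23779*(-565)
So 2936*(4576) ≡ 1 (mod 23779); multiply by 11313: t ≡ 51768288 (mod 23779).
Smallest nonnegative: t = 51768288 mod 23779 = 1405.

1405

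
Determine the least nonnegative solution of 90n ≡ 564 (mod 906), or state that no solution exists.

117

gcd(906, 90) = 6.
6 divides 564, so solutions exist.
By Bézout, 90×(-10) + 906×(1) = 6.
So 90×(-10) ≡ 6 (mod 906); multiply by 94: n ≡ -940 (mod 151).
Smallest nonnegative: n = -940 mod 151 = 117.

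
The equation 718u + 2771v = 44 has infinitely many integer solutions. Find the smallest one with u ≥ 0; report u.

2663

gcd(2771, 718) = 1.
1 divides 44, so solutions exist.
By Bézout, 718*(-1262) + 2771*(327) = 1.
Scale by 44/1 = 44: (u₀, v₀) = (-55528, 14388).
General solution: u = -55528 + 2771t, v = 14388 - 718t for integer t.
u ≥ 0: smallest is -55528 mod 2771 = 2663 (at t = 21), with v = -690.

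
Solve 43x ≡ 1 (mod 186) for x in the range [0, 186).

gcd(186, 43):
  186 = 4×43 + 14
  43 = 3×14 + 1
  14 = 14×1
so gcd(186, 43) = 1.
Back-substitute for Bézout coefficients:
  1 = 43 - 3×14
  ... = 43×(13) + 186×(-3)
So 43×13 ≡ 1 (mod 186), and 13 mod 186 = 13.

13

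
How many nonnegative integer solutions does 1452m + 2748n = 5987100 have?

18

gcd(2748, 1452) = 12  (2748 = 1·1452 + 1296, 1452 = 1·1296 + 156, 1296 = 8·156 + 48, 156 = 3·48 + 12, 48 = 4·12).
Back-substituting, 1452·(53) + 2748·(-28) = 12.
Scale by 498925: one solution is (26443025, -13969900). Reduce m mod 229: (166, 2091).
General: m = 166 + 229t, n = 2091 - 121t.
m ≥ 0 ⇒ t ≥ 0; n ≥ 0 ⇒ t ≤ 17. So t ∈ [0, 17]: 18 solutions.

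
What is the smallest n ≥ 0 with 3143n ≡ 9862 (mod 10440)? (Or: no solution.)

3554

gcd(10440, 3143) = 1  (10440 = 3*3143 + 1011, 3143 = 3*1011 + 110, 1011 = 9*110 + 21, 110 = 5*21 + 5, 21 = 4*5 + 1, 5 = 5*1).
1 divides 9862, so solutions exist.
Back-substituting, 3143*(-1993) + 10440*(600) = 1.
So 3143*(-1993) ≡ 1 (mod 10440); multiply by 9862: n ≡ -19654966 (mod 10440).
Smallest nonnegative: n = -19654966 mod 10440 = 3554.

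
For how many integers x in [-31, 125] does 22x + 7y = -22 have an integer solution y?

gcd(22, 7) = 1  (22 = 3*7 + 1, 7 = 7*1).
Back-substituting, 22*(1) + 7*(-3) = 1.
Scale by -22: particular solution (-22, 66); reduce x mod 7: (6, -22).
General solution: x = 6 + 7t, y = -22 - 22t for integer t.
-31 ≤ 6 + 7t ≤ 125 gives t ∈ [-5, 17], which is 23 values.

23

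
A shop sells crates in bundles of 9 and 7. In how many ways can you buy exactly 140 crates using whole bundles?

Need nonnegative integers with 9j + 7k = 140.
gcd(9, 7) = 1, and 9·(-3) + 7·(4) = 1.
So (j₀, k₀) = (-420, 560); general j = -420 + 7t, k = 560 - 9t.
j ≥ 0 ⇒ t ≥ 60; k ≥ 0 ⇒ t ≤ 62. That's 3 values of t.

3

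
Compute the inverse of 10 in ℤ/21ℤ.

gcd(21, 10) = 1.
By Bézout, 10*(-2) + 21*(1) = 1.
So 10*-2 ≡ 1 (mod 21), and -2 mod 21 = 19.

19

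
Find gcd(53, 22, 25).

1

gcd(53, 22):
  53 = 2*22 + 9
  22 = 2*9 + 4
  9 = 2*4 + 1
  4 = 4*1
so gcd(53, 22) = 1.
gcd(1, 25) = 1.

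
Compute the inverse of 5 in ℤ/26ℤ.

gcd(26, 5) = 1.
By Bézout, 5·(-5) + 26·(1) = 1.
So 5·-5 ≡ 1 (mod 26), and -5 mod 26 = 21.

21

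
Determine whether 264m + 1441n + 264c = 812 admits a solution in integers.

gcd(1441, 264) = 11.
gcd(11, 264) = 11.
11 does not divide 812 (remainder 9), so no integer solutions.

no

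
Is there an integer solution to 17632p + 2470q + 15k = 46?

yes

gcd(17632, 2470) = 38  (17632 = 7×2470 + 342, 2470 = 7×342 + 76, 342 = 4×76 + 38, 76 = 2×38).
gcd(38, 15) = 1.
1 divides 46, so integer solutions exist.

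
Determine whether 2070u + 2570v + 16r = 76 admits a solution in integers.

gcd(2570, 2070) = 10  (2570 = 1·2070 + 500, 2070 = 4·500 + 70, 500 = 7·70 + 10, 70 = 7·10).
gcd(10, 16) = 2.
2 divides 76, so integer solutions exist.

yes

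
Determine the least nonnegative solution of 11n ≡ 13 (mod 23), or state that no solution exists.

20

gcd(23, 11):
  23 = 2·11 + 1
  11 = 11·1
so gcd(23, 11) = 1.
1 divides 13, so solutions exist.
Back-substitute for Bézout coefficients:
  1 = 23 - 2·11
  ... = 11·(-2) + 23·(1)
So 11·(-2) ≡ 1 (mod 23); multiply by 13: n ≡ -26 (mod 23).
Smallest nonnegative: n = -26 mod 23 = 20.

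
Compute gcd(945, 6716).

1

gcd(6716, 945):
  6716 = 7·945 + 101
  945 = 9·101 + 36
  101 = 2·36 + 29
  36 = 1·29 + 7
  29 = 4·7 + 1
  7 = 7·1
so gcd(6716, 945) = 1.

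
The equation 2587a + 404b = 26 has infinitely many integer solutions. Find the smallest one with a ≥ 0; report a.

134

gcd(2587, 404) = 1.
1 divides 26, so solutions exist.
By Bézout, 2587*(-57) + 404*(365) = 1.
Scale by 26/1 = 26: (a₀, b₀) = (-1482, 9490).
General solution: a = -1482 + 404t, b = 9490 - 2587t for integer t.
a ≥ 0: smallest is -1482 mod 404 = 134 (at t = 4), with b = -858.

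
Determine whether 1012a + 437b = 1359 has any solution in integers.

no

gcd(1012, 437):
  1012 = 2·437 + 138
  437 = 3·138 + 23
  138 = 6·23
so gcd(1012, 437) = 23.
23 does not divide 1359 (remainder 2), so no integer solutions.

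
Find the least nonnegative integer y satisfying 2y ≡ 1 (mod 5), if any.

gcd(5, 2) = 1  (5 = 2×2 + 1, 2 = 2×1).
1 divides 1, so solutions exist.
Back-substituting, 2×(-2) + 5×(1) = 1.
So 2×(-2) ≡ 1 (mod 5); multiply by 1: y ≡ -2 (mod 5).
Smallest nonnegative: y = -2 mod 5 = 3.

3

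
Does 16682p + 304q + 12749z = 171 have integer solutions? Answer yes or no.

yes

gcd(16682, 304):
  16682 = 54×304 + 266
  304 = 1×266 + 38
  266 = 7×38
so gcd(16682, 304) = 38.
gcd(38, 12749) = 19.
19 divides 171, so integer solutions exist.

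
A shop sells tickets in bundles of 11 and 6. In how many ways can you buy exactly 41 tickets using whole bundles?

Need nonnegative integers with 11j + 6k = 41.
gcd(11, 6) = 1, and 11·(-1) + 6·(2) = 1.
So (j₀, k₀) = (-41, 82); general j = -41 + 6t, k = 82 - 11t.
j ≥ 0 ⇒ t ≥ 7; k ≥ 0 ⇒ t ≤ 7. That's 1 value of t.

1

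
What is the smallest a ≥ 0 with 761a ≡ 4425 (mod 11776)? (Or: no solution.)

gcd(11776, 761) = 1  (11776 = 15×761 + 361, 761 = 2×361 + 39, 361 = 9×39 + 10, 39 = 3×10 + 9, 10 = 1×9 + 1, 9 = 9×1).
1 divides 4425, so solutions exist.
Back-substituting, 761×(-1207) + 11776×(78) = 1.
So 761×(-1207) ≡ 1 (mod 11776); multiply by 4425: a ≡ -5340975 (mod 11776).
Smallest nonnegative: a = -5340975 mod 11776 = 5329.

5329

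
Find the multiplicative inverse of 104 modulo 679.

111

gcd(679, 104) = 1  (679 = 6·104 + 55, 104 = 1·55 + 49, 55 = 1·49 + 6, 49 = 8·6 + 1, 6 = 6·1).
Back-substituting, 104·(111) + 679·(-17) = 1.
So 104·111 ≡ 1 (mod 679), and 111 mod 679 = 111.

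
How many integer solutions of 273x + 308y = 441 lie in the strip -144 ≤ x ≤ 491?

gcd(308, 273):
  308 = 1×273 + 35
  273 = 7×35 + 28
  35 = 1×28 + 7
  28 = 4×7
so gcd(308, 273) = 7.
Back-substitute for Bézout coefficients:
  7 = 35 - 1×28
  ... = 273×(-9) + 308×(8)
Scale by 63: particular solution (-567, 504); reduce x mod 44: (5, -3).
General solution: x = 5 + 44t, y = -3 - 39t for integer t.
-144 ≤ 5 + 44t ≤ 491 gives t ∈ [-3, 11], which is 15 values.

15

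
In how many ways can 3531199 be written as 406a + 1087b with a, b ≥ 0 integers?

gcd(1087, 406):
  1087 = 2*406 + 275
  406 = 1*275 + 131
  275 = 2*131 + 13
  131 = 10*13 + 1
  13 = 13*1
so gcd(1087, 406) = 1.
Back-substitute for Bézout coefficients:
  1 = 131 - 10*13
  ... = 406*(83) + 1087*(-31)
Scale by 3531199: one solution is (293089517, -109467169). Reduce a mod 1087: (620, 3017).
General: a = 620 + 1087t, b = 3017 - 406t.
a ≥ 0 ⇒ t ≥ 0; b ≥ 0 ⇒ t ≤ 7. So t ∈ [0, 7]: 8 solutions.

8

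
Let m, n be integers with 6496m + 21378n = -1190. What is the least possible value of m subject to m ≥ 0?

115

gcd(21378, 6496) = 14  (21378 = 3·6496 + 1890, 6496 = 3·1890 + 826, 1890 = 2·826 + 238, 826 = 3·238 + 112, 238 = 2·112 + 14, 112 = 8·14).
14 divides -1190, so solutions exist.
Back-substituting, 6496·(-181) + 21378·(55) = 14.
Scale by -1190/14 = -85: (m₀, n₀) = (15385, -4675).
General solution: m = 15385 + 1527t, n = -4675 - 464t for integer t.
m ≥ 0: smallest is 15385 mod 1527 = 115 (at t = -10), with n = -35.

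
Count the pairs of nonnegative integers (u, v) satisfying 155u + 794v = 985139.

8

gcd(794, 155) = 1  (794 = 5*155 + 19, 155 = 8*19 + 3, 19 = 6*3 + 1, 3 = 3*1).
Back-substituting, 155*(-251) + 794*(49) = 1.
Scale by 985139: one solution is (-247269889, 48271811). Reduce u mod 794: (767, 1091).
General: u = 767 + 794t, v = 1091 - 155t.
u ≥ 0 ⇒ t ≥ 0; v ≥ 0 ⇒ t ≤ 7. So t ∈ [0, 7]: 8 solutions.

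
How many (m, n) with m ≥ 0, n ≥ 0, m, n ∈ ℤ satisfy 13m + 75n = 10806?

gcd(75, 13):
  75 = 5·13 + 10
  13 = 1·10 + 3
  10 = 3·3 + 1
  3 = 3·1
so gcd(75, 13) = 1.
Back-substitute for Bézout coefficients:
  1 = 10 - 3·3
  ... = 13·(-23) + 75·(4)
Scale by 10806: one solution is (-248538, 43224). Reduce m mod 75: (12, 142).
General: m = 12 + 75t, n = 142 - 13t.
m ≥ 0 ⇒ t ≥ 0; n ≥ 0 ⇒ t ≤ 10. So t ∈ [0, 10]: 11 solutions.

11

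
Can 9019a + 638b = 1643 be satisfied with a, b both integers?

gcd(9019, 638) = 29.
29 does not divide 1643 (remainder 19), so no integer solutions.

no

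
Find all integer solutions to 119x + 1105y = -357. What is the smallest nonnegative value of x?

62

gcd(1105, 119) = 17  (1105 = 9·119 + 34, 119 = 3·34 + 17, 34 = 2·17).
17 divides -357, so solutions exist.
Back-substituting, 119·(28) + 1105·(-3) = 17.
Scale by -357/17 = -21: (x₀, y₀) = (-588, 63).
General solution: x = -588 + 65t, y = 63 - 7t for integer t.
x ≥ 0: smallest is -588 mod 65 = 62 (at t = 10), with y = -7.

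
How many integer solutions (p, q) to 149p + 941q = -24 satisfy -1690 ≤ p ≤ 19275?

gcd(941, 149) = 1.
By Bézout, 149×(120) + 941×(-19) = 1.
Particular solution: (884, -140).
General solution: p = 884 + 941t, q = -140 - 149t for integer t.
-1690 ≤ 884 + 941t ≤ 19275 gives t ∈ [-2, 19], which is 22 values.

22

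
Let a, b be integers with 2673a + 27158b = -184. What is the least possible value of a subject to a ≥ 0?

gcd(27158, 2673) = 1  (27158 = 10*2673 + 428, 2673 = 6*428 + 105, 428 = 4*105 + 8, 105 = 13*8 + 1, 8 = 8*1).
1 divides -184, so solutions exist.
Back-substituting, 2673*(3363) + 27158*(-331) = 1.
Scale by -184/1 = -184: (a₀, b₀) = (-618792, 60904).
General solution: a = -618792 + 27158t, b = 60904 - 2673t for integer t.
a ≥ 0: smallest is -618792 mod 27158 = 5842 (at t = 23), with b = -575.

5842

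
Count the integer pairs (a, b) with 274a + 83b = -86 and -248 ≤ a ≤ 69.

gcd(274, 83) = 1.
By Bézout, 274×(10) + 83×(-33) = 1.
Particular solution: (53, -176).
General solution: a = 53 + 83t, b = -176 - 274t for integer t.
-248 ≤ 53 + 83t ≤ 69 gives t ∈ [-3, 0], which is 4 values.

4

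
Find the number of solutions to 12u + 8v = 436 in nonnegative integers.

gcd(12, 8) = 4  (12 = 1*8 + 4, 8 = 2*4).
Back-substituting, 12*(1) + 8*(-1) = 4.
Scale by 109: one solution is (109, -109). Reduce u mod 2: (1, 53).
General: u = 1 + 2t, v = 53 - 3t.
u ≥ 0 ⇒ t ≥ 0; v ≥ 0 ⇒ t ≤ 17. So t ∈ [0, 17]: 18 solutions.

18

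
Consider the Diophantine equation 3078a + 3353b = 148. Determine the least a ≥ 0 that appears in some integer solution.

1109

gcd(3353, 3078):
  3353 = 1×3078 + 275
  3078 = 11×275 + 53
  275 = 5×53 + 10
  53 = 5×10 + 3
  10 = 3×3 + 1
  3 = 3×1
so gcd(3353, 3078) = 1.
1 divides 148, so solutions exist.
Back-substitute for Bézout coefficients:
  1 = 10 - 3×3
  ... = 3078×(-1012) + 3353×(929)
Scale by 148/1 = 148: (a₀, b₀) = (-149776, 137492).
General solution: a = -149776 + 3353t, b = 137492 - 3078t for integer t.
a ≥ 0: smallest is -149776 mod 3353 = 1109 (at t = 45), with b = -1018.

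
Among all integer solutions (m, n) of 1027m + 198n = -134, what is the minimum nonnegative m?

gcd(1027, 198):
  1027 = 5·198 + 37
  198 = 5·37 + 13
  37 = 2·13 + 11
  13 = 1·11 + 2
  11 = 5·2 + 1
  2 = 2·1
so gcd(1027, 198) = 1.
1 divides -134, so solutions exist.
Back-substitute for Bézout coefficients:
  1 = 11 - 5·2
  ... = 1027·(91) + 198·(-472)
Scale by -134/1 = -134: (m₀, n₀) = (-12194, 63248).
General solution: m = -12194 + 198t, n = 63248 - 1027t for integer t.
m ≥ 0: smallest is -12194 mod 198 = 82 (at t = 62), with n = -426.

82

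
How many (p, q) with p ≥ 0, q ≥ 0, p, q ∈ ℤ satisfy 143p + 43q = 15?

0

gcd(143, 43) = 1.
By Bézout, 143·(-3) + 43·(10) = 1.
One solution: (41, -136).
General: p = 41 + 43t, q = -136 - 143t.
p ≥ 0 ⇒ t ≥ 0; q ≥ 0 ⇒ t ≤ -1. So t ∈ [0, -1]: 0 solutions.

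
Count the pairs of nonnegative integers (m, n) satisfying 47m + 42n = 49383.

gcd(47, 42) = 1.
By Bézout, 47*(17) + 42*(-19) = 1.
One solution: (15, 1159).
General: m = 15 + 42t, n = 1159 - 47t.
m ≥ 0 ⇒ t ≥ 0; n ≥ 0 ⇒ t ≤ 24. So t ∈ [0, 24]: 25 solutions.

25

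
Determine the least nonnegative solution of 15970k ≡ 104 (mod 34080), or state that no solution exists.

gcd(34080, 15970) = 10.
10 does not divide 104, so the congruence has no solution.

no solution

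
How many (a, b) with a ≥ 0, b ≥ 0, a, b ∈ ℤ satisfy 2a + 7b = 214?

16

gcd(7, 2) = 1.
By Bézout, 2*(-3) + 7*(1) = 1.
One solution: (2, 30).
General: a = 2 + 7t, b = 30 - 2t.
a ≥ 0 ⇒ t ≥ 0; b ≥ 0 ⇒ t ≤ 15. So t ∈ [0, 15]: 16 solutions.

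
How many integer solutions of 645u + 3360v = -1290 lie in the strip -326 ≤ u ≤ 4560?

gcd(3360, 645) = 15.
By Bézout, 645*(99) + 3360*(-19) = 15.
Particular solution: (222, -43).
General solution: u = 222 + 224t, v = -43 - 43t for integer t.
-326 ≤ 222 + 224t ≤ 4560 gives t ∈ [-2, 19], which is 22 values.

22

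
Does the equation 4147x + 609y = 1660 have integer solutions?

no

gcd(4147, 609):
  4147 = 6·609 + 493
  609 = 1·493 + 116
  493 = 4·116 + 29
  116 = 4·29
so gcd(4147, 609) = 29.
29 does not divide 1660 (remainder 7), so no integer solutions.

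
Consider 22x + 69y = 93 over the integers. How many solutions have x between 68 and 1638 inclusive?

23

gcd(69, 22) = 1.
By Bézout, 22×(22) + 69×(-7) = 1.
Particular solution: (45, -13).
General solution: x = 45 + 69t, y = -13 - 22t for integer t.
68 ≤ 45 + 69t ≤ 1638 gives t ∈ [1, 23], which is 23 values.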